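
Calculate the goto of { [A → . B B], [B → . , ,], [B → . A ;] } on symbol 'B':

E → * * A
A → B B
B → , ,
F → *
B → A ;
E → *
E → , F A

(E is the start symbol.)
GOTO(I, 'B') = CLOSURE({ [A → αX.β] : [A → α.Xβ] ∈ I, X = 'B' })

Items with dot before 'B', with the dot advanced:
  [A → . B B] → [A → B . B]
Closure of the advanced items:
  [A → B . B] has the dot before B: add [B → . , ,], [B → . A ;]
  [B → . A ;] has the dot before A: add [A → . B B]

GOTO = { [A → . B B], [A → B . B], [B → . , ,], [B → . A ;] }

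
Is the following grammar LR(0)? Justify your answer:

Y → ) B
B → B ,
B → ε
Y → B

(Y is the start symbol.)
No. Shift-reduce conflict between [B → .] and [Y → . ) B]

Augment with Y' → Y and build the canonical LR(0) collection (I0 = CLOSURE({[Y' → . Y]}), then GOTO on every symbol after a dot until no new states appear). It has 6 states:
  I0: { [B → . B ,], [B → .], [Y → . ) B], [Y → . B], [Y' → . Y] }  — shift, reduce
  I1: { [B → . B ,], [B → .], [Y → ) . B] }  — reduce
  I2: { [B → B . ,], [Y → B .] }  — shift, reduce
  I3: { [Y' → Y .] }  — accept
  I4: { [B → B , .] }  — reduce
  I5: { [B → B . ,], [Y → ) B .] }  — shift, reduce

Conflict in state I0:
  Shift-reduce conflict between [B → .] and [Y → . ) B]
So the grammar is NOT LR(0).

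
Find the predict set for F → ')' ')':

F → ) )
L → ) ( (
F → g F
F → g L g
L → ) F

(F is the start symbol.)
{ ')' }

PREDICT(F → ')' ')') = (FIRST(RHS) \ {ε}) ∪ (FOLLOW(F) if ε ∈ FIRST(RHS), i.e. RHS ⇒* ε)
FIRST(')' ')') = { ')' }
ε ∉ FIRST(')' ')'), so FOLLOW(F) is not added.
PREDICT(F → ')' ')') = { ')' }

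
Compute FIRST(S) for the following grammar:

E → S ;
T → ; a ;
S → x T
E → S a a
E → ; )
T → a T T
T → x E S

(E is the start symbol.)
{ 'x' }

From S → x T:
  - x is a terminal: add 'x' and stop

Collecting: FIRST(S) = { 'x' }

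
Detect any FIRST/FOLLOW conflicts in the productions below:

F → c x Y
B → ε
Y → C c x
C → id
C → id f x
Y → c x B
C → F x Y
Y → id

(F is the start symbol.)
Nullable non-terminals: B.
B has a nullable alternative but only one production, so nothing to check.

C, F, Y have no nullable alternative, so no FIRST/FOLLOW check is needed there.

No FIRST/FOLLOW conflicts found.

Answer: No FIRST/FOLLOW conflicts.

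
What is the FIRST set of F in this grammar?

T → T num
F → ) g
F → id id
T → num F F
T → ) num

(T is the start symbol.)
{ ')', 'id' }

From F → ) g:
  - ')' is a terminal: add ')' and stop
From F → id id:
  - id is a terminal: add 'id' and stop

Collecting: FIRST(F) = { ')', 'id' }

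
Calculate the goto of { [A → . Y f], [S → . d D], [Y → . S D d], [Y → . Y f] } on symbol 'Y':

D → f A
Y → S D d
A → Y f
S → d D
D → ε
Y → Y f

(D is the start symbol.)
{ [A → Y . f], [Y → Y . f] }

GOTO(I, 'Y') = CLOSURE({ [A → αX.β] : [A → α.Xβ] ∈ I, X = 'Y' })

Items with dot before 'Y', with the dot advanced:
  [A → . Y f] → [A → Y . f]
  [Y → . Y f] → [Y → Y . f]
Closure adds nothing (no advanced item has the dot before a non-terminal).

GOTO = { [A → Y . f], [Y → Y . f] }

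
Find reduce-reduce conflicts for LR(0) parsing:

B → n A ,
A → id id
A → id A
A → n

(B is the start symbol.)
No reduce-reduce conflicts

A reduce-reduce conflict occurs when an LR(0) state has two complete items [A → α .] and [B → β .] — both call for a reduction, and with no lookahead the parser cannot choose between them.

Augment with B' → B and build the canonical LR(0) collection (I0 = CLOSURE({[B' → . B]}), then GOTO on every symbol after a dot until no new states appear). It has 9 states:
  I0: { [B → . n A ,], [B' → . B] }  — shift
  I1: { [B' → B .] }  — accept
  I2: { [A → . id A], [A → . id id], [A → . n], [B → n . A ,] }  — shift
  I3: { [B → n A . ,] }  — shift
  I4: { [A → . id A], [A → . id id], [A → . n], [A → id . A], [A → id . id] }  — shift
  I5: { [A → n .] }  — reduce
  I6: { [A → id A .] }  — reduce
  I7: { [A → . id A], [A → . id id], [A → . n], [A → id . A], [A → id . id], [A → id id .] }  — shift, reduce
  I8: { [B → n A , .] }  — reduce

No state contains more than one complete item.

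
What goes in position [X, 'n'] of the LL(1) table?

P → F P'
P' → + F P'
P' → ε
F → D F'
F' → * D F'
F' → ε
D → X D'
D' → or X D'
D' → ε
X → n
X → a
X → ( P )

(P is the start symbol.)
X → n

To find M[X, 'n'], we find productions for X where 'n' is in the predict set (PREDICT(N → α) = (FIRST(α) \ {ε}) ∪ (FOLLOW(N) if α ⇒* ε)).

X → n: PREDICT = { 'n' }
  'n' is in predict set, so this production goes in M[X, 'n']
X → a: PREDICT = { 'a' }
X → ( P ): PREDICT = { '(' }

M[X, 'n'] = X → n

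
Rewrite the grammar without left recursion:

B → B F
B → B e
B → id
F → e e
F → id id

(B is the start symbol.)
B is directly left-recursive. The standard transformation for
  A → A α₁ | ... | A α_m | β₁ | ... | β_n
is
  A  → β₁ A' | ... | β_n A'
  A' → α₁ A' | ... | α_m A' | ε

B → id becomes B → id B'
B → B F becomes B' → F B'
B → B e becomes B' → e B'
Add B' → ε

Productions for other non-terminals are unchanged:
  F → e e
  F → id id

Resulting grammar:
B → id B'
B' → F B'
B' → e B'
B' → ε
F → e e
F → id id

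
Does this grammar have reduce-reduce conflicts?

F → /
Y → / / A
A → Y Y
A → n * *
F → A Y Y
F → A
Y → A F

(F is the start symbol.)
Yes — I15: [A → Y Y .] vs [F → A Y Y .]

Augment with F' → F and build the canonical LR(0) collection (I0 = CLOSURE({[F' → . F]}), then GOTO on every symbol after a dot until no new states appear). It has 16 states:
  I0: { [A → . Y Y], [A → . n * *], [F → . /], [F → . A Y Y], [F → . A], [F' → . F], [Y → . / / A], [Y → . A F] }  — shift
  I1: { [F → / .], [Y → / . / A] }  — shift, reduce
  I2: { [A → . Y Y], [A → . n * *], [F → . /], [F → . A Y Y], [F → . A], [F → A . Y Y], [F → A .], [Y → . / / A], [Y → . A F], [Y → A . F] }  — shift, reduce
  I3: { [F' → F .] }  — accept
  I4: { [A → . Y Y], [A → . n * *], [A → Y . Y], [Y → . / / A], [Y → . A F] }  — shift
  I5: { [A → n . * *] }  — shift
  I6: { [A → n * . *] }  — shift
  I7: { [A → n * * .] }  — reduce
  I8: { [Y → / . / A] }  — shift
  I9: { [A → . Y Y], [A → . n * *], [F → . /], [F → . A Y Y], [F → . A], [Y → . / / A], [Y → . A F], [Y → A . F] }  — shift
  I10: { [A → . Y Y], [A → . n * *], [A → Y . Y], [A → Y Y .], [Y → . / / A], [Y → . A F] }  — shift, reduce
  I11: { [Y → A F .] }  — reduce
  I12: { [A → . Y Y], [A → . n * *], [Y → . / / A], [Y → . A F], [Y → / / . A] }  — shift
  I13: { [A → . Y Y], [A → . n * *], [F → . /], [F → . A Y Y], [F → . A], [Y → . / / A], [Y → . A F], [Y → / / A .], [Y → A . F] }  — shift, reduce
  I14: { [A → . Y Y], [A → . n * *], [A → Y . Y], [F → A Y . Y], [Y → . / / A], [Y → . A F] }  — shift
  I15: { [A → . Y Y], [A → . n * *], [A → Y . Y], [A → Y Y .], [F → A Y Y .], [Y → . / / A], [Y → . A F] }  — shift, 2 reduces

I15 contains complete items [A → Y Y .], [F → A Y Y .] — reduce-reduce conflict.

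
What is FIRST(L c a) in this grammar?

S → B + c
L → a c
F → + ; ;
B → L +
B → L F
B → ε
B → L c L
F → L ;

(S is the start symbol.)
FIRST sets of the non-terminals involved (from the grammar, by fixed-point iteration):
  FIRST(L) = { 'a' }

To compute FIRST(L c a), process the symbols left to right:
Symbol L is a non-terminal. Add FIRST(L) \ {ε} = { 'a' }
L is not nullable (ε ∉ FIRST(L)), so stop here.
FIRST(L c a) = { 'a' }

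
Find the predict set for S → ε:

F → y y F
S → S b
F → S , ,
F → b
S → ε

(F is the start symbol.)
{ ',', 'b' }

PREDICT(S → ε) = (FIRST(RHS) \ {ε}) ∪ (FOLLOW(S) if ε ∈ FIRST(RHS), i.e. RHS ⇒* ε)
The right-hand side is ε (FIRST(ε) = { ε }), so the predict set is FOLLOW(S) = { ',', 'b' }
PREDICT(S → ε) = { ',', 'b' }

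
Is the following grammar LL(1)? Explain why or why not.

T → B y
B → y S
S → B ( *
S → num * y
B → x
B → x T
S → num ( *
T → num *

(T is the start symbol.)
No. Predict set conflict for B: { 'x' }

A grammar is LL(1) if for each non-terminal N with multiple productions, the predict sets of those productions are pairwise disjoint, where PREDICT(N → α) = (FIRST(α) \ {ε}) ∪ (FOLLOW(N) if α ⇒* ε).

Relevant sets:
  FIRST(B) = { 'x', 'y' }

For T:
  PREDICT(T → B y) = { 'x', 'y' }
  PREDICT(T → num '*') = { 'num' }
For B:
  PREDICT(B → y S) = { 'y' }
  PREDICT(B → x) = { 'x' }
  PREDICT(B → x T) = { 'x' }
For S:
  PREDICT(S → B '(' '*') = { 'x', 'y' }
  PREDICT(S → num '*' y) = { 'num' }
  PREDICT(S → num '(' '*') = { 'num' }

Conflict found: Predict set conflict for B: { 'x' }
The grammar is NOT LL(1).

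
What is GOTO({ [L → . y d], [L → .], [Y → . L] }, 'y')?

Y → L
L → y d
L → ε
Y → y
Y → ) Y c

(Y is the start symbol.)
GOTO(I, 'y') = CLOSURE({ [A → αX.β] : [A → α.Xβ] ∈ I, X = 'y' })

Items with dot before 'y', with the dot advanced:
  [L → . y d] → [L → y . d]
Closure adds nothing (no advanced item has the dot before a non-terminal).

GOTO = { [L → y . d] }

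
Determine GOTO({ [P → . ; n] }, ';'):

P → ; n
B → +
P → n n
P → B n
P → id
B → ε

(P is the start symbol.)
GOTO(I, ';') = CLOSURE({ [A → αX.β] : [A → α.Xβ] ∈ I, X = ';' })

Items with dot before ';', with the dot advanced:
  [P → . ; n] → [P → ; . n]
Closure adds nothing (no advanced item has the dot before a non-terminal).

GOTO = { [P → ; . n] }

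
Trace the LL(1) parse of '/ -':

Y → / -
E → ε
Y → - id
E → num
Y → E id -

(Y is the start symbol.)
Stack is shown with the top on the left.

Stack  Input  Action
--------------------
Y $    / - $  output Y → / -
/ - $  / - $  match '/'
- $    - $    match '-'
$      $      accept

The string is accepted.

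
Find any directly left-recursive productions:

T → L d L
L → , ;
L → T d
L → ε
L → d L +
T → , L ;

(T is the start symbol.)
No direct left recursion

T → L d L: starts with L
L → , ;: starts with ','
L → T d: starts with T
L → ε: starts with ε
L → d L +: starts with d
T → , L ;: starts with ','

No direct left recursion found.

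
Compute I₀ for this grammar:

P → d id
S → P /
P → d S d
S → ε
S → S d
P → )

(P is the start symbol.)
First, augment the grammar with P' → P
I₀ = CLOSURE({ [P' → . P] }):
  [P' → . P] has the dot before P: add [P → . d id], [P → . d S d], [P → . )]
No further items can be added.

I₀ = { [P → . )], [P → . d S d], [P → . d id], [P' → . P] }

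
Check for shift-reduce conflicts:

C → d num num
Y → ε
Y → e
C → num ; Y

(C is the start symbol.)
Yes — I4: [Y → .] vs [Y → . e]

A shift-reduce conflict occurs when an LR(0) state has both:
  - a complete (reduce) item [A → α .] (dot at the end), and
  - a shift item [B → β . c γ] (dot before a terminal).

Augment with C' → C and build the canonical LR(0) collection (I0 = CLOSURE({[C' → . C]}), then GOTO on every symbol after a dot until no new states appear). It has 9 states:
  I0: { [C → . d num num], [C → . num ; Y], [C' → . C] }  — shift
  I1: { [C' → C .] }  — accept
  I2: { [C → d . num num] }  — shift
  I3: { [C → num . ; Y] }  — shift
  I4: { [C → num ; . Y], [Y → . e], [Y → .] }  — shift, reduce
  I5: { [C → num ; Y .] }  — reduce
  I6: { [Y → e .] }  — reduce
  I7: { [C → d num . num] }  — shift
  I8: { [C → d num num .] }  — reduce

I4 contains reduce item [Y → .] and shift item [Y → . e] — shift-reduce conflict.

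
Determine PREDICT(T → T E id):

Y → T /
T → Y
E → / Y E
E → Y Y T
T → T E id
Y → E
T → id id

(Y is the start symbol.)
{ '/', 'id' }

PREDICT(T → T E id) = (FIRST(RHS) \ {ε}) ∪ (FOLLOW(T) if ε ∈ FIRST(RHS), i.e. RHS ⇒* ε)
FIRST(T) = { '/', 'id' }
FIRST(T E id) = { '/', 'id' }
ε ∉ FIRST(T E id), so FOLLOW(T) is not added.
PREDICT(T → T E id) = { '/', 'id' }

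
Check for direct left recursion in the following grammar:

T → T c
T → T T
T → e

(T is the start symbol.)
Yes, T is left-recursive

Direct left recursion occurs when N → N α for some non-terminal N (the right-hand side begins with the left-hand side itself).

T → T c: LEFT RECURSIVE (starts with T)
T → T T: LEFT RECURSIVE (starts with T)
T → e: starts with e

The grammar has direct left recursion on: T.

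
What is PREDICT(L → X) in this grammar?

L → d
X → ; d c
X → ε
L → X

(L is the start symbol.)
PREDICT(L → X) = (FIRST(RHS) \ {ε}) ∪ (FOLLOW(L) if ε ∈ FIRST(RHS), i.e. RHS ⇒* ε)
FIRST(X) = { ';', ε }
FIRST(X) = { ';', ε }
ε ∈ FIRST(X) (the right-hand side is nullable), so add FOLLOW(L) = { $ }
PREDICT(L → X) = { $, ';' }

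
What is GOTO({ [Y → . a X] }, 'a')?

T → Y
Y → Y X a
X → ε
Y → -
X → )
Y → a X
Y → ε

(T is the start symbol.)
GOTO(I, 'a') = CLOSURE({ [A → αX.β] : [A → α.Xβ] ∈ I, X = 'a' })

Items with dot before 'a', with the dot advanced:
  [Y → . a X] → [Y → a . X]
Closure of the advanced items:
  [Y → a . X] has the dot before X: add [X → .], [X → . )]

GOTO = { [X → . )], [X → .], [Y → a . X] }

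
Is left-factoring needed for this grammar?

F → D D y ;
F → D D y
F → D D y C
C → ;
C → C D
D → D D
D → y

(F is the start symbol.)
Left-factoring is needed when two productions for the same non-terminal
share a common prefix on the right-hand side.

Productions for F:
  F → D D y ;
  F → D D y
  F → D D y C
Productions for C:
  C → ;
  C → C D
Productions for D:
  D → D D
  D → y

Found common prefix 'D D y' in productions for F

Answer: Yes, F has productions with common prefix 'D D y'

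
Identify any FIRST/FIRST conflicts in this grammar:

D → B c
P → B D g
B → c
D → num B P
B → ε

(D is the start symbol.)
No FIRST/FIRST conflicts.

FIRST sets of the non-terminals at (or reachable through a nullable prefix from) the front of some alternative:
  FIRST(B) = { 'c', ε }

Productions for D:
  D → B c: FIRST = { 'c' }
  D → num B P: FIRST = { 'num' }
Productions for B:
  B → c: FIRST = { 'c' }
  B → ε: FIRST = { ε }
P has only one production, so no FIRST/FIRST conflict is possible there.

All alternatives of each non-terminal have pairwise disjoint FIRST sets.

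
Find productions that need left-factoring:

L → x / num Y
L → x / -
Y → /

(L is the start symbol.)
Yes, L has productions with common prefix 'x /'

Left-factoring is needed when two productions for the same non-terminal
share a common prefix on the right-hand side.

Productions for L:
  L → x / num Y
  L → x / -

Found common prefix 'x /' in productions for L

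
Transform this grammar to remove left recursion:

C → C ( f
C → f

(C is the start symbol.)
C is directly left-recursive. The standard transformation for
  A → A α₁ | ... | A α_m | β₁ | ... | β_n
is
  A  → β₁ A' | ... | β_n A'
  A' → α₁ A' | ... | α_m A' | ε

C → f becomes C → f C'
C → C ( f becomes C' → ( f C'
Add C' → ε

Resulting grammar:
C → f C'
C' → ( f C'
C' → ε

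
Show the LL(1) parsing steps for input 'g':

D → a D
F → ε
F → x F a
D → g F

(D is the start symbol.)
Stack is shown with the top on the left.

Stack  Input  Action
--------------------
D $    g $    output D → g F
g F $  g $    match 'g'
F $    $      output F → ε
$      $      accept

The string is accepted.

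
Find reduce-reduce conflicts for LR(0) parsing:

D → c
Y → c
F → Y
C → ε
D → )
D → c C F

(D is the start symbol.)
Yes — I3: [C → .] vs [D → c .]

Augment with D' → D and build the canonical LR(0) collection (I0 = CLOSURE({[D' → . D]}), then GOTO on every symbol after a dot until no new states appear). It has 8 states:
  I0: { [D → . )], [D → . c C F], [D → . c], [D' → . D] }  — shift
  I1: { [D → ) .] }  — reduce
  I2: { [D' → D .] }  — accept
  I3: { [C → .], [D → c . C F], [D → c .] }  — 2 reduces
  I4: { [D → c C . F], [F → . Y], [Y → . c] }  — shift
  I5: { [D → c C F .] }  — reduce
  I6: { [F → Y .] }  — reduce
  I7: { [Y → c .] }  — reduce

I3 contains complete items [C → .], [D → c .] — reduce-reduce conflict.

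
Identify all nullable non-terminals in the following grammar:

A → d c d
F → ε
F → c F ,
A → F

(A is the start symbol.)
{ 'A', 'F' }

ε-productions: F → ε
So F is immediately nullable.
A → F: every symbol on the right is nullable, so A is nullable too.
Every non-terminal is now nullable.
Nullable = { 'A', 'F' }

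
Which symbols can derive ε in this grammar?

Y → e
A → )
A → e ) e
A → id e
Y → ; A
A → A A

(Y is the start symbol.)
None

A non-terminal is nullable if it can derive ε (the empty string): either it has an ε-production, or it has a production whose right-hand side consists entirely of nullable non-terminals.

There are no ε-productions, so no non-terminal can derive ε.
No non-terminals are nullable.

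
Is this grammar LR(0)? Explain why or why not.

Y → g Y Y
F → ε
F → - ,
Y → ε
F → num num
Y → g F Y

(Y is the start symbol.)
A grammar is LR(0) if no state in the canonical LR(0) collection has:
  - both a shift item (dot before a terminal) and a complete item (shift-reduce conflict), or
  - two or more complete items (reduce-reduce conflict; the accept item [Y' → Y .] counts as a complete item here).

Augment with Y' → Y and build the canonical LR(0) collection (I0 = CLOSURE({[Y' → . Y]}), then GOTO on every symbol after a dot until no new states appear). It has 11 states:
  I0: { [Y → . g F Y], [Y → . g Y Y], [Y → .], [Y' → . Y] }  — shift, reduce
  I1: { [Y' → Y .] }  — accept
  I2: { [F → . - ,], [F → . num num], [F → .], [Y → . g F Y], [Y → . g Y Y], [Y → .], [Y → g . F Y], [Y → g . Y Y] }  — shift, 2 reduces
  I3: { [F → - . ,] }  — shift
  I4: { [Y → . g F Y], [Y → . g Y Y], [Y → .], [Y → g F . Y] }  — shift, reduce
  I5: { [Y → . g F Y], [Y → . g Y Y], [Y → .], [Y → g Y . Y] }  — shift, reduce
  I6: { [F → num . num] }  — shift
  I7: { [F → num num .] }  — reduce
  I8: { [Y → g Y Y .] }  — reduce
  I9: { [Y → g F Y .] }  — reduce
  I10: { [F → - , .] }  — reduce

Conflict in state I0:
  Shift-reduce conflict between [Y → .] and [Y → . g F Y]
So the grammar is NOT LR(0).

Answer: No. Shift-reduce conflict between [Y → .] and [Y → . g F Y]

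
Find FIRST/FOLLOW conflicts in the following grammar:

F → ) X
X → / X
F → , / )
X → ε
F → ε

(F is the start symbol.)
A FIRST/FOLLOW conflict occurs when a non-terminal N has a nullable alternative N → β (β ⇒* ε) and another alternative N → α with FIRST(α) ∩ FOLLOW(N) ≠ ∅: on such a lookahead the parser cannot decide between expanding α and letting N vanish via β.

Nullable non-terminals: F, X.

F: nullable alternative(s) F → ε; FOLLOW(F) = { $ }
  F → ) X: FIRST \ {ε} = { ')' } — disjoint from FOLLOW(F)
  F → , / ): FIRST \ {ε} = { ',' } — disjoint from FOLLOW(F)
  F → ε: FIRST \ {ε} = { } — this is the only nullable alternative, skip

X: nullable alternative(s) X → ε; FOLLOW(X) = { $ }
  X → / X: FIRST \ {ε} = { '/' } — disjoint from FOLLOW(X)
  X → ε: FIRST \ {ε} = { } — this is the only nullable alternative, skip

No FIRST/FOLLOW conflicts found.

Answer: No FIRST/FOLLOW conflicts.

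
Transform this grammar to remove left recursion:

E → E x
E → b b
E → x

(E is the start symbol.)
E → b b E'
E → x E'
E' → x E'
E' → ε

E is directly left-recursive. The standard transformation for
  A → A α₁ | ... | A α_m | β₁ | ... | β_n
is
  A  → β₁ A' | ... | β_n A'
  A' → α₁ A' | ... | α_m A' | ε

E → b b becomes E → b b E'
E → x becomes E → x E'
E → E x becomes E' → x E'
Add E' → ε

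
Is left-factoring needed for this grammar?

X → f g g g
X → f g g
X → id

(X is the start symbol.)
Yes, X has productions with common prefix 'f g g'

Left-factoring is needed when two productions for the same non-terminal
share a common prefix on the right-hand side.

Productions for X:
  X → f g g g
  X → f g g
  X → id

Found common prefix 'f g g' in productions for X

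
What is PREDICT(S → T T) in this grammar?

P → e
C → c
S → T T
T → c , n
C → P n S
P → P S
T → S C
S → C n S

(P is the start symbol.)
{ 'c', 'e' }

PREDICT(S → T T) = (FIRST(RHS) \ {ε}) ∪ (FOLLOW(S) if ε ∈ FIRST(RHS), i.e. RHS ⇒* ε)
FIRST(T) = { 'c', 'e' }
FIRST(T T) = { 'c', 'e' }
ε ∉ FIRST(T T), so FOLLOW(S) is not added.
PREDICT(S → T T) = { 'c', 'e' }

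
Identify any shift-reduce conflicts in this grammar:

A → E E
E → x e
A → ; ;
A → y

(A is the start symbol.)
No shift-reduce conflicts

A shift-reduce conflict occurs when an LR(0) state has both:
  - a complete (reduce) item [A → α .] (dot at the end), and
  - a shift item [B → β . c γ] (dot before a terminal).

Augment with A' → A and build the canonical LR(0) collection (I0 = CLOSURE({[A' → . A]}), then GOTO on every symbol after a dot until no new states appear). It has 9 states:
  I0: { [A → . ; ;], [A → . E E], [A → . y], [A' → . A], [E → . x e] }  — shift
  I1: { [A → ; . ;] }  — shift
  I2: { [A' → A .] }  — accept
  I3: { [A → E . E], [E → . x e] }  — shift
  I4: { [E → x . e] }  — shift
  I5: { [A → y .] }  — reduce
  I6: { [E → x e .] }  — reduce
  I7: { [A → E E .] }  — reduce
  I8: { [A → ; ; .] }  — reduce

No state contains both a complete item and a shift item.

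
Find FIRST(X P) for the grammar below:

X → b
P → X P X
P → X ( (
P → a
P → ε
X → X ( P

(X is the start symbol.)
FIRST sets of the non-terminals involved (from the grammar, by fixed-point iteration):
  FIRST(X) = { 'b' }

To compute FIRST(X P), process the symbols left to right:
Symbol X is a non-terminal. Add FIRST(X) \ {ε} = { 'b' }
X is not nullable (ε ∉ FIRST(X)), so stop here.
FIRST(X P) = { 'b' }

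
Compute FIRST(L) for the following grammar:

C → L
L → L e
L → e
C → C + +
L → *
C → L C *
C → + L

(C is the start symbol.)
From L → L e:
  - L is the symbol being defined: contributes nothing new
    L is not nullable, so stop
From L → e:
  - e is a terminal: add 'e' and stop
From L → *:
  - '*' is a terminal: add '*' and stop

Collecting: FIRST(L) = { '*', 'e' }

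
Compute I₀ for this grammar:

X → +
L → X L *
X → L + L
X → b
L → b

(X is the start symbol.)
First, augment the grammar with X' → X
I₀ = CLOSURE({ [X' → . X] }):
  [X' → . X] has the dot before X: add [X → . +], [X → . L + L], [X → . b]
  [X → . L + L] has the dot before L: add [L → . X L *], [L → . b]
No further items can be added.

I₀ = { [L → . X L *], [L → . b], [X → . +], [X → . L + L], [X → . b], [X' → . X] }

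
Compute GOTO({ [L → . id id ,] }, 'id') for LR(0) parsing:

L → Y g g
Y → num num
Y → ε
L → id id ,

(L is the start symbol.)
{ [L → id . id ,] }

GOTO(I, 'id') = CLOSURE({ [A → αX.β] : [A → α.Xβ] ∈ I, X = 'id' })

Items with dot before 'id', with the dot advanced:
  [L → . id id ,] → [L → id . id ,]
Closure adds nothing (no advanced item has the dot before a non-terminal).

GOTO = { [L → id . id ,] }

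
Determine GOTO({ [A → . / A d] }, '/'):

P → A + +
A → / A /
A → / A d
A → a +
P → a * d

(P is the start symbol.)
GOTO(I, '/') = CLOSURE({ [A → αX.β] : [A → α.Xβ] ∈ I, X = '/' })

Items with dot before '/', with the dot advanced:
  [A → . / A d] → [A → / . A d]
Closure of the advanced items:
  [A → / . A d] has the dot before A: add [A → . / A /], [A → . / A d], [A → . a +]

GOTO = { [A → . / A /], [A → . / A d], [A → . a +], [A → / . A d] }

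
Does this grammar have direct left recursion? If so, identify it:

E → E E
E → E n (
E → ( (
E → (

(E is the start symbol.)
Yes, E is left-recursive

Direct left recursion occurs when N → N α for some non-terminal N (the right-hand side begins with the left-hand side itself).

E → E E: LEFT RECURSIVE (starts with E)
E → E n (: LEFT RECURSIVE (starts with E)
E → ( (: starts with '('
E → (: starts with '('

The grammar has direct left recursion on: E.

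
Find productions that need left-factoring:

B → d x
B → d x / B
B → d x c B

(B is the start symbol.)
Left-factoring is needed when two productions for the same non-terminal
share a common prefix on the right-hand side.

Productions for B:
  B → d x
  B → d x / B
  B → d x c B

Found common prefix 'd x' in productions for B

Answer: Yes, B has productions with common prefix 'd x'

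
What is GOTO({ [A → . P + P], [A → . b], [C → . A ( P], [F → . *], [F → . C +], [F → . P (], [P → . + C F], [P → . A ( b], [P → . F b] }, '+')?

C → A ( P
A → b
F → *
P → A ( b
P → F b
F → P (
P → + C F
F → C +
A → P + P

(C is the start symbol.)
{ [A → . P + P], [A → . b], [C → . A ( P], [F → . *], [F → . C +], [F → . P (], [P → + . C F], [P → . + C F], [P → . A ( b], [P → . F b] }

GOTO(I, '+') = CLOSURE({ [A → αX.β] : [A → α.Xβ] ∈ I, X = '+' })

Items with dot before '+', with the dot advanced:
  [P → . + C F] → [P → + . C F]
Closure of the advanced items:
  [P → + . C F] has the dot before C: add [C → . A ( P]
  [C → . A ( P] has the dot before A: add [A → . b], [A → . P + P]
  [A → . P + P] has the dot before P: add [P → . A ( b], [P → . F b], [P → . + C F]
  [P → . F b] has the dot before F: add [F → . *], [F → . P (], [F → . C +]

GOTO = { [A → . P + P], [A → . b], [C → . A ( P], [F → . *], [F → . C +], [F → . P (], [P → + . C F], [P → . + C F], [P → . A ( b], [P → . F b] }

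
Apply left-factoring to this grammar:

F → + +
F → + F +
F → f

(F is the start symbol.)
F → + F'
F' → +
F' → F +
F → f

Left-factoring transforms A → αβ₁ | αβ₂ into A → αA' and A' → β₁ | β₂
(α is the longest common prefix among the alternatives). Repeat until
no nonterminal has two alternatives with a common prefix.

Round 1: F has alternatives sharing prefix '+'. Introduce F': F → + F'
  Add: F' → +
  Add: F' → F +

No remaining common prefixes — done.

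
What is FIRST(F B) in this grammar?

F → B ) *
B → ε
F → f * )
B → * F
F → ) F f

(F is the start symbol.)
FIRST sets of the non-terminals involved (from the grammar, by fixed-point iteration):
  FIRST(F) = { ')', '*', 'f' }

To compute FIRST(F B), process the symbols left to right:
Symbol F is a non-terminal. Add FIRST(F) \ {ε} = { ')', '*', 'f' }
F is not nullable (ε ∉ FIRST(F)), so stop here.
FIRST(F B) = { ')', '*', 'f' }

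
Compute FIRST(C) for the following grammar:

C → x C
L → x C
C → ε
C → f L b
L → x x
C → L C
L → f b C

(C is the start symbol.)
{ 'f', 'x', ε }

FIRST sets of the other non-terminals involved (by the same procedure, iterated to a fixed point):
  FIRST(L) = { 'f', 'x' }

From C → x C:
  - x is a terminal: add 'x' and stop
From C → ε:
  - ε-production, so ε ∈ FIRST(C)
From C → f L b:
  - f is a terminal: add 'f' and stop
From C → L C:
  - L is a non-terminal: add FIRST(L) \ {ε} = { 'f', 'x' }
    L is not nullable, so stop

Collecting: FIRST(C) = { 'f', 'x', ε }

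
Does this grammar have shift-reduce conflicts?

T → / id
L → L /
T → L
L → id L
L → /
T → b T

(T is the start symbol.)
Yes — I1: [L → / .] vs [T → / . id]; I2: [T → L .] vs [L → L . /]; I7: [L → id L .] vs [L → L . /]

Augment with T' → T and build the canonical LR(0) collection (I0 = CLOSURE({[T' → . T]}), then GOTO on every symbol after a dot until no new states appear). It has 11 states:
  I0: { [L → . /], [L → . L /], [L → . id L], [T → . / id], [T → . L], [T → . b T], [T' → . T] }  — shift
  I1: { [L → / .], [T → / . id] }  — shift, reduce
  I2: { [L → L . /], [T → L .] }  — shift, reduce
  I3: { [T' → T .] }  — accept
  I4: { [L → . /], [L → . L /], [L → . id L], [T → . / id], [T → . L], [T → . b T], [T → b . T] }  — shift
  I5: { [L → . /], [L → . L /], [L → . id L], [L → id . L] }  — shift
  I6: { [L → / .] }  — reduce
  I7: { [L → L . /], [L → id L .] }  — shift, reduce
  I8: { [L → L / .] }  — reduce
  I9: { [T → b T .] }  — reduce
  I10: { [T → / id .] }  — reduce

I1 contains reduce item [L → / .] and shift item [T → / . id] — shift-reduce conflict.
I2 contains reduce item [T → L .] and shift item [L → L . /] — shift-reduce conflict.
I7 contains reduce item [L → id L .] and shift item [L → L . /] — shift-reduce conflict.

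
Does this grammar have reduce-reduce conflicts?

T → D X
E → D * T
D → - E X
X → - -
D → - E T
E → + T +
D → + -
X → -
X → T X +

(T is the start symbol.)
No reduce-reduce conflicts

A reduce-reduce conflict occurs when an LR(0) state has two complete items [A → α .] and [B → β .] — both call for a reduction, and with no lookahead the parser cannot choose between them.

Augment with T' → T and build the canonical LR(0) collection (I0 = CLOSURE({[T' → . T]}), then GOTO on every symbol after a dot until no new states appear). It has 22 states:
  I0: { [D → . + -], [D → . - E T], [D → . - E X], [T → . D X], [T' → . T] }  — shift
  I1: { [D → + . -] }  — shift
  I2: { [D → - . E T], [D → - . E X], [D → . + -], [D → . - E T], [D → . - E X], [E → . + T +], [E → . D * T] }  — shift
  I3: { [D → . + -], [D → . - E T], [D → . - E X], [T → . D X], [T → D . X], [X → . - -], [X → . -], [X → . T X +] }  — shift
  I4: { [T' → T .] }  — accept
  I5: { [D → - . E T], [D → - . E X], [D → . + -], [D → . - E T], [D → . - E X], [E → . + T +], [E → . D * T], [X → - . -], [X → - .] }  — shift, reduce
  I6: { [D → . + -], [D → . - E T], [D → . - E X], [T → . D X], [X → . - -], [X → . -], [X → . T X +], [X → T . X +] }  — shift
  I7: { [T → D X .] }  — reduce
  I8: { [X → T X . +] }  — shift
  I9: { [X → T X + .] }  — reduce
  I10: { [D → + . -], [D → . + -], [D → . - E T], [D → . - E X], [E → + . T +], [T → . D X] }  — shift
  I11: { [D → - . E T], [D → - . E X], [D → . + -], [D → . - E T], [D → . - E X], [E → . + T +], [E → . D * T], [X → - - .] }  — shift, reduce
  I12: { [E → D . * T] }  — shift
  I13: { [D → - E . T], [D → - E . X], [D → . + -], [D → . - E T], [D → . - E X], [T → . D X], [X → . - -], [X → . -], [X → . T X +] }  — shift
  I14: { [D → - E T .], [D → . + -], [D → . - E T], [D → . - E X], [T → . D X], [X → . - -], [X → . -], [X → . T X +], [X → T . X +] }  — shift, reduce
  I15: { [D → - E X .] }  — reduce
  I16: { [D → . + -], [D → . - E T], [D → . - E X], [E → D * . T], [T → . D X] }  — shift
  I17: { [E → D * T .] }  — reduce
  I18: { [D → + - .], [D → - . E T], [D → - . E X], [D → . + -], [D → . - E T], [D → . - E X], [E → . + T +], [E → . D * T] }  — shift, reduce
  I19: { [E → + T . +] }  — shift
  I20: { [E → + T + .] }  — reduce
  I21: { [D → + - .] }  — reduce

No state contains more than one complete item.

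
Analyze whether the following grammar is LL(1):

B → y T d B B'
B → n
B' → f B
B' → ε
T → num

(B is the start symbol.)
Relevant sets:
  FOLLOW(B') = { $, 'f' }

For B:
  PREDICT(B → y T d B B') = { 'y' }
  PREDICT(B → n) = { 'n' }
For B':
  PREDICT(B' → f B) = { 'f' }
  PREDICT(B' → ε) = { $, 'f' }
T has a single production, so nothing to check there.

Conflict found: Predict set conflict for B': { 'f' }
The grammar is NOT LL(1).

Answer: No. Predict set conflict for B': { 'f' }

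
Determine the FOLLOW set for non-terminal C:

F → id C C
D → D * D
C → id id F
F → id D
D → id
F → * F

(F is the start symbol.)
To compute FOLLOW(C), find every occurrence of C on a right-hand side N → α C β: add FIRST(β) \ {ε}, and if β is empty or nullable also add FOLLOW(N). Iterate to a fixed point.

In F → id C C: C is followed by C, add FIRST(C) \ {ε} = { 'id' }
In F → id C C: C is at the end, add FOLLOW(F)

The FOLLOW sets referred to above (computed the same way, to a fixed point):
  FOLLOW(F) = { $, 'id' }

Taking the union: FOLLOW(C) = { $, 'id' }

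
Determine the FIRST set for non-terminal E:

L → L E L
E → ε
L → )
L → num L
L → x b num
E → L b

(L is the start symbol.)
{ ')', 'num', 'x', ε }

To compute FIRST(E), examine every production with E on the left-hand side, reading each right-hand side left to right until a non-nullable symbol is reached.

FIRST sets of the other non-terminals involved (by the same procedure, iterated to a fixed point):
  FIRST(L) = { ')', 'num', 'x' }

From E → ε:
  - ε-production, so ε ∈ FIRST(E)
From E → L b:
  - L is a non-terminal: add FIRST(L) \ {ε} = { ')', 'num', 'x' }
    L is not nullable, so stop

Collecting: FIRST(E) = { ')', 'num', 'x', ε }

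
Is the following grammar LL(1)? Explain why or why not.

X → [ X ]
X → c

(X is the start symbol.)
Yes, the grammar is LL(1).

A grammar is LL(1) if for each non-terminal N with multiple productions, the predict sets of those productions are pairwise disjoint, where PREDICT(N → α) = (FIRST(α) \ {ε}) ∪ (FOLLOW(N) if α ⇒* ε).

For X:
  PREDICT(X → '[' X ']') = { '[' }
  PREDICT(X → c) = { 'c' }

All predict sets are disjoint. The grammar IS LL(1).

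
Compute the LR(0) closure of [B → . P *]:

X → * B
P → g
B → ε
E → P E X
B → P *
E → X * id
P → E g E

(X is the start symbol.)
{ [B → . P *], [E → . P E X], [E → . X * id], [P → . E g E], [P → . g], [X → . * B] }

Start with: [B → . P *]
  [B → . P *] has the dot before P: add [P → . g], [P → . E g E]
  [P → . E g E] has the dot before E: add [E → . P E X], [E → . X * id]
  [E → . X * id] has the dot before X: add [X → . * B]
No further items can be added.

CLOSURE = { [B → . P *], [E → . P E X], [E → . X * id], [P → . E g E], [P → . g], [X → . * B] }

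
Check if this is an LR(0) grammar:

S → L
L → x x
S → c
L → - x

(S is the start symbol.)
A grammar is LR(0) if no state in the canonical LR(0) collection has:
  - both a shift item (dot before a terminal) and a complete item (shift-reduce conflict), or
  - two or more complete items (reduce-reduce conflict; the accept item [S' → S .] counts as a complete item here).

Augment with S' → S and build the canonical LR(0) collection (I0 = CLOSURE({[S' → . S]}), then GOTO on every symbol after a dot until no new states appear). It has 8 states:
  I0: { [L → . - x], [L → . x x], [S → . L], [S → . c], [S' → . S] }  — shift
  I1: { [L → - . x] }  — shift
  I2: { [S → L .] }  — reduce
  I3: { [S' → S .] }  — accept
  I4: { [S → c .] }  — reduce
  I5: { [L → x . x] }  — shift
  I6: { [L → x x .] }  — reduce
  I7: { [L → - x .] }  — reduce

Every state is either a pure shift/goto state or contains exactly one complete item and nothing to shift — no conflicts. The grammar is LR(0).

Answer: Yes, the grammar is LR(0)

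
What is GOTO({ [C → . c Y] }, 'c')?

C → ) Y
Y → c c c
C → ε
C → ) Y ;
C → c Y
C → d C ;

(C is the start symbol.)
GOTO(I, 'c') = CLOSURE({ [A → αX.β] : [A → α.Xβ] ∈ I, X = 'c' })

Items with dot before 'c', with the dot advanced:
  [C → . c Y] → [C → c . Y]
Closure of the advanced items:
  [C → c . Y] has the dot before Y: add [Y → . c c c]

GOTO = { [C → c . Y], [Y → . c c c] }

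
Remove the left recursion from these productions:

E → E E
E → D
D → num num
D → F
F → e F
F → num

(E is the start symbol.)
E is directly left-recursive. The standard transformation for
  A → A α₁ | ... | A α_m | β₁ | ... | β_n
is
  A  → β₁ A' | ... | β_n A'
  A' → α₁ A' | ... | α_m A' | ε

E → D becomes E → D E'
E → E E becomes E' → E E'
Add E' → ε

Productions for other non-terminals are unchanged:
  D → num num
  D → F
  F → e F
  F → num

Resulting grammar:
E → D E'
E' → E E'
E' → ε
D → num num
D → F
F → e F
F → num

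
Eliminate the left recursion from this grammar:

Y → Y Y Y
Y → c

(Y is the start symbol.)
Y is directly left-recursive. The standard transformation for
  A → A α₁ | ... | A α_m | β₁ | ... | β_n
is
  A  → β₁ A' | ... | β_n A'
  A' → α₁ A' | ... | α_m A' | ε

Y → c becomes Y → c Y'
Y → Y Y Y becomes Y' → Y Y Y'
Add Y' → ε

Resulting grammar:
Y → c Y'
Y' → Y Y Y'
Y' → ε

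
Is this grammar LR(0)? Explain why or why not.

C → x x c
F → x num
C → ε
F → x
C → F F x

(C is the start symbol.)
No. Shift-reduce conflict between [C → .] and [C → . x x c]

A grammar is LR(0) if no state in the canonical LR(0) collection has:
  - both a shift item (dot before a terminal) and a complete item (shift-reduce conflict), or
  - two or more complete items (reduce-reduce conflict; the accept item [C' → C .] counts as a complete item here).

Augment with C' → C and build the canonical LR(0) collection (I0 = CLOSURE({[C' → . C]}), then GOTO on every symbol after a dot until no new states appear). It has 10 states:
  I0: { [C → . F F x], [C → . x x c], [C → .], [C' → . C], [F → . x num], [F → . x] }  — shift, reduce
  I1: { [C' → C .] }  — accept
  I2: { [C → F . F x], [F → . x num], [F → . x] }  — shift
  I3: { [C → x . x c], [F → x . num], [F → x .] }  — shift, reduce
  I4: { [F → x num .] }  — reduce
  I5: { [C → x x . c] }  — shift
  I6: { [C → x x c .] }  — reduce
  I7: { [C → F F . x] }  — shift
  I8: { [F → x . num], [F → x .] }  — shift, reduce
  I9: { [C → F F x .] }  — reduce

Conflict in state I0:
  Shift-reduce conflict between [C → .] and [C → . x x c]
So the grammar is NOT LR(0).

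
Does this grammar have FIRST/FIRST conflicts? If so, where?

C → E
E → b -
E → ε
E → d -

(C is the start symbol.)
Productions for E:
  E → b -: FIRST = { 'b' }
  E → ε: FIRST = { ε }
  E → d -: FIRST = { 'd' }
C has only one production, so no FIRST/FIRST conflict is possible there.

All alternatives of each non-terminal have pairwise disjoint FIRST sets.

Answer: No FIRST/FIRST conflicts.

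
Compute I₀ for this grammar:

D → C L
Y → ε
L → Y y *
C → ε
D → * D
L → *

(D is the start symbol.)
{ [C → .], [D → . * D], [D → . C L], [D' → . D] }

First, augment the grammar with D' → D
I₀ = CLOSURE({ [D' → . D] }):
  [D' → . D] has the dot before D: add [D → . C L], [D → . * D]
  [D → . C L] has the dot before C: add [C → .]
No further items can be added.

I₀ = { [C → .], [D → . * D], [D → . C L], [D' → . D] }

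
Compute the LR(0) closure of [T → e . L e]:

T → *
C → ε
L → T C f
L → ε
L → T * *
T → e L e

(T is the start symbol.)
To compute CLOSURE, for each item [A → α.Bβ] where B is a non-terminal, add [B → .γ] for all productions B → γ; repeat for the newly added items until nothing changes.

Start with: [T → e . L e]
  [T → e . L e] has the dot before L: add [L → . T C f], [L → .], [L → . T * *]
  [L → . T C f] has the dot before T: add [T → . *], [T → . e L e]
No further items can be added.

CLOSURE = { [L → . T * *], [L → . T C f], [L → .], [T → . *], [T → . e L e], [T → e . L e] }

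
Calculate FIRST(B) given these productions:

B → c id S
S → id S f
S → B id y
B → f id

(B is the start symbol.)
{ 'c', 'f' }

To compute FIRST(B), examine every production with B on the left-hand side, reading each right-hand side left to right until a non-nullable symbol is reached.

From B → c id S:
  - c is a terminal: add 'c' and stop
From B → f id:
  - f is a terminal: add 'f' and stop

Collecting: FIRST(B) = { 'c', 'f' }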